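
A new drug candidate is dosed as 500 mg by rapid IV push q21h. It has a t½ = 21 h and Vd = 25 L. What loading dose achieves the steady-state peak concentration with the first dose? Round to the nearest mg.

1000 mg

f = (1/2)^(21/21) ≈ 0.500000; accumulation ratio R = 1/(1−f) ≈ 2.00000.
Loading dose to hit Cmax,ss on first dose: D_load = D_maint·R ≈ 500 × 2.00000 ≈ 1000.00 mg.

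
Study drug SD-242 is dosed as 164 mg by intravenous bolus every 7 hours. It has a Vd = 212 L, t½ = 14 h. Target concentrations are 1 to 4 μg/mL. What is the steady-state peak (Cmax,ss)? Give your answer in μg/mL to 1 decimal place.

τ/t½ = 7/14 ≈ 0.5, so fraction remaining f = (1/2)^(7/14) ≈ 0.7071.
At steady state, accumulation factor R = 1/(1 − e^(−kτ)) ≈ 3.4141.
Each bolus raises the concentration by D/Vd = 164/212 ≈ 0.774 μg/mL.
Steady-state peak Cmax,ss = C₀·R ≈ 0.774 × 3.4141 ≈ 2.643 μg/mL.
Peak 2.6 μg/mL vs MTC 4 μg/mL: below toxic threshold.

2.6 μg/mL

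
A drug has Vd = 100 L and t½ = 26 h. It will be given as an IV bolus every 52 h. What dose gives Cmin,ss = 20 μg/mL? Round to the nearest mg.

τ/t½ = 52/26 ≈ 2, so f = (1/2)^(52/26) ≈ 0.250000.
Cmin,ss = (D/Vd)·f/(1−f), so D = Cmin,ss·Vd·(1−f)/f.
D = 20 × 100 × (1−f)/f ≈ 20 × 100 × 3.00000 ≈ 6000.00 mg.

6000 mg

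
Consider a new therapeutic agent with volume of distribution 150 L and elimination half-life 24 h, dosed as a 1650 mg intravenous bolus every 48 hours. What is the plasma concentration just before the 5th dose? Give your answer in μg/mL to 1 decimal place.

3.7 μg/mL

f = (1/2)^(τ/t½) = (1/2)^(48/24) ≈ 0.2500.
C₀ = D/Vd = 1650/150 ≈ 11.000 μg/mL.
Before the 5th dose, 4 doses have been given. Superposition: Cmin = C₀·(f + f² + … + f^4).
≈ 11.000 × (0.2500 + 0.0625 + 0.0156 + 0.0039) ≈ 11.000 × 0.3320 ≈ 3.652 μg/mL.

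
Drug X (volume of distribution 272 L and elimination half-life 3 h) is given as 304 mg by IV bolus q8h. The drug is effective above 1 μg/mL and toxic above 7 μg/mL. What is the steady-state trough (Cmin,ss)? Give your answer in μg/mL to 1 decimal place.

τ/t½ = 8/3 ≈ 2.6667, so fraction remaining f = (1/2)^(8/3) ≈ 0.1575.
Accumulation ratio R = 1/(1 − f) ≈ 1/0.8425 ≈ 1.1869.
Single-dose peak C₀ = D/Vd = 304/272 ≈ 1.118 μg/mL.
Steady-state peak Cmax,ss = C₀·R ≈ 1.118 × 1.1869 ≈ 1.327 μg/mL.
One interval later, Cmin,ss = Cmax,ss·e^(−kτ) ≈ 1.327 × 0.1575 ≈ 0.209 μg/mL.
Trough 0.2 μg/mL vs MEC 1 μg/mL: subtherapeutic.

0.2 μg/mL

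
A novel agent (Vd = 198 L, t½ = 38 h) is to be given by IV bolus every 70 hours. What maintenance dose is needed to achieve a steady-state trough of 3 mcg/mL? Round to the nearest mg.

1536 mg

τ/t½ = 70/38 ≈ 1.8421, so f = (1/2)^(70/38) ≈ 0.278914.
Cmin,ss = (D/Vd)·f/(1−f), so D = Cmin,ss·Vd·(1−f)/f.
D = 3 × 198 × (1−f)/f ≈ 3 × 198 × 2.58533 ≈ 1535.69 mg.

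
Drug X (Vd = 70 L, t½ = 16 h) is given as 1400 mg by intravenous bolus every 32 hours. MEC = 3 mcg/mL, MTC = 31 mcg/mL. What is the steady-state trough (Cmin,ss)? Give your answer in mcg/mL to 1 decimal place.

The dosing interval is 2 half-lives, so f = 2^(−2) = 0.25.
Accumulation ratio R = 1/(1 − f) = 1/0.75 = 4/3.
Single-dose peak C₀ = D/Vd = 1400/70 = 20 mcg/mL.
Steady-state peak Cmax,ss = C₀·R = 20 × 4/3 ≈ 26.667 mcg/mL.
Steady-state trough Cmin,ss = Cmax,ss·f ≈ 26.667 × 0.25 ≈ 6.667 mcg/mL.
Trough 6.7 mcg/mL vs MEC 3 mcg/mL: adequate.

6.7 mcg/mL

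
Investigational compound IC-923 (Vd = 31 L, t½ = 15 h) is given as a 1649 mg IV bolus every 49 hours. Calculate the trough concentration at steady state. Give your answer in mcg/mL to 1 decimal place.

k = ln2/t½ = ln2/15 ≈ 0.046210 h⁻¹; fraction remaining f = e^(−kτ) = e^(−0.046210×49) ≈ 0.1039.
At steady state, accumulation factor R = 1/(1 − e^(−kτ)) ≈ 1.1159.
Each bolus raises the concentration by D/Vd = 1649/31 ≈ 53.194 mcg/mL.
Steady-state peak Cmax,ss = C₀·R ≈ 53.194 × 1.1159 ≈ 59.359 mcg/mL.
Steady-state trough Cmin,ss = Cmax,ss·f ≈ 59.359 × 0.1039 ≈ 6.167 mcg/mL.

6.2 mcg/mL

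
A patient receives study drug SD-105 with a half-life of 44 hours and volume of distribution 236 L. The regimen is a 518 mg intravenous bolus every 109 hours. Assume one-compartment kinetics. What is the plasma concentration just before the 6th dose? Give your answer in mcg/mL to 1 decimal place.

0.5 mcg/mL

f = (1/2)^(τ/t½) = (1/2)^(109/44) ≈ 0.1796.
C₀ = D/Vd = 518/236 ≈ 2.195 mcg/mL.
Before the 6th dose, 5 doses have been given. Superposition: Cmin = C₀·(f + f² + … + f^5).
≈ 2.195 × (0.1796 + 0.0323 + 0.0058 + 0.0010 + 0.0002) ≈ 2.195 × 0.2189 ≈ 0.480 mcg/mL.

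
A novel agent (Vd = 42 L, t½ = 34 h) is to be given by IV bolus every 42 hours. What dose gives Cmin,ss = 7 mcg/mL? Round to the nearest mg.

τ/t½ = 42/34 ≈ 1.2353, so f = (1/2)^(42/34) ≈ 0.424756.
Cmin,ss = (D/Vd)·f/(1−f), so D = Cmin,ss·Vd·(1−f)/f.
D = 7 × 42 × (1−f)/f ≈ 7 × 42 × 1.35429 ≈ 398.16 mg.

398 mg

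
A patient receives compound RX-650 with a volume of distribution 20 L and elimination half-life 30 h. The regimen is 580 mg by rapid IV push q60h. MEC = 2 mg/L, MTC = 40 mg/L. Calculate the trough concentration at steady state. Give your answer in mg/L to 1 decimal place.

9.7 mg/L

τ = 60 h = 2 half-lives, so f = (1/2)^2 = 0.25.
Accumulation ratio R = 1/(1 − f) = 1/0.75 = 4/3.
Single-dose peak C₀ = D/Vd = 580/20 = 29 mg/L.
Steady-state peak Cmax,ss = C₀·R = 29 × 4/3 ≈ 38.667 mg/L.
Steady-state trough Cmin,ss = Cmax,ss·f ≈ 38.667 × 0.25 ≈ 9.667 mg/L.
Trough 9.7 mg/L vs MEC 2 mg/L: adequate.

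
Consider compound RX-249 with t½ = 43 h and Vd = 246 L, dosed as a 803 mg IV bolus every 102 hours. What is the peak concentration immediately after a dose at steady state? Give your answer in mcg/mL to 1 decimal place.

Over one 102-h interval, 102/43 ≈ 2.3721 half-lives elapse, leaving f ≈ 0.1932 of each dose.
At steady state, accumulation factor R = 1/(1 − e^(−kτ)) ≈ 1.2395.
Single-dose peak C₀ = D/Vd = 803/246 ≈ 3.264 mcg/mL.
Cmax,ss = C₀/(1 − f) ≈ 3.264/0.8068 ≈ 4.046 mcg/mL.

4.0 mcg/mL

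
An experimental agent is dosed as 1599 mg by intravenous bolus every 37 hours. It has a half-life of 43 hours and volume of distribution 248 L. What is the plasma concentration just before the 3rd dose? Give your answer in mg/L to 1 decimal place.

f = (1/2)^(τ/t½) = (1/2)^(37/43) ≈ 0.5508.
C₀ = D/Vd = 1599/248 ≈ 6.448 mg/L.
Before the 3rd dose, 2 doses have been given. Superposition: Cmin = C₀·(f + f²).
≈ 6.448 × (0.5508 + 0.3034) ≈ 6.448 × 0.8542 ≈ 5.508 mg/L.

5.5 mg/L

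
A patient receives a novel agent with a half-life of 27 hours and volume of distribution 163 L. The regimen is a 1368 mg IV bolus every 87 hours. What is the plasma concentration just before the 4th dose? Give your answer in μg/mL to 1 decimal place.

f = (1/2)^(τ/t½) = (1/2)^(87/27) ≈ 0.1072.
C₀ = D/Vd = 1368/163 ≈ 8.393 μg/mL.
Before the 4th dose, 3 doses have been given. Superposition: Cmin = C₀·(f + f² + … + f^3).
≈ 8.393 × (0.1072 + 0.0115 + 0.0012) ≈ 8.393 × 0.1199 ≈ 1.006 μg/mL.

1.0 μg/mL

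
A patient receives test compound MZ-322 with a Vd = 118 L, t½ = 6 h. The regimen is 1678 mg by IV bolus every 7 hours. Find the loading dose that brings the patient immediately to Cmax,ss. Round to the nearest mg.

f = (1/2)^(7/6) ≈ 0.445449; accumulation ratio R = 1/(1−f) ≈ 1.80326.
Loading dose to hit Cmax,ss on first dose: D_load = D_maint·R ≈ 1678 × 1.80326 ≈ 3025.87 mg.

3026 mg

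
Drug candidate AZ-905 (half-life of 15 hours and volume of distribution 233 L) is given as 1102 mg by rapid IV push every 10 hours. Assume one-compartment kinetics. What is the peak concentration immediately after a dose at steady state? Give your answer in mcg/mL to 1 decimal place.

Over one 10-h interval, 10/15 ≈ 0.66667 half-lives elapse, leaving f ≈ 0.6300 of each dose.
At steady state, accumulation factor R = 1/(1 − e^(−kτ)) ≈ 2.7027.
Single-dose peak C₀ = D/Vd = 1102/233 ≈ 4.730 mcg/mL.
Steady-state peak Cmax,ss = C₀·R ≈ 4.730 × 2.7027 ≈ 12.784 mcg/mL.

12.8 mcg/mL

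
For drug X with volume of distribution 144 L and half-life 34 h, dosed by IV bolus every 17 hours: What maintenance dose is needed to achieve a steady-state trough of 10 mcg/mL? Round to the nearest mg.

596 mg

τ/t½ = 17/34 ≈ 0.5, so f = (1/2)^(17/34) ≈ 0.707107.
Cmin,ss = (D/Vd)·f/(1−f), so D = Cmin,ss·Vd·(1−f)/f.
D = 10 × 144 × (1−f)/f ≈ 10 × 144 × 0.41421 ≈ 596.46 mg.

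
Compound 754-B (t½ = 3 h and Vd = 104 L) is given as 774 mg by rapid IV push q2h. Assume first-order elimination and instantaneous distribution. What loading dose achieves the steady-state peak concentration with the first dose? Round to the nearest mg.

f = (1/2)^(2/3) ≈ 0.629961; accumulation ratio R = 1/(1−f) ≈ 2.70242.
Loading dose to hit Cmax,ss on first dose: D_load = D_maint·R ≈ 774 × 2.70242 ≈ 2091.67 mg.

2092 mg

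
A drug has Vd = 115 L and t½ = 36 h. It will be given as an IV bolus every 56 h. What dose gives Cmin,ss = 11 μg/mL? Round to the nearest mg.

2453 mg

τ/t½ = 56/36 ≈ 1.5556, so f = (1/2)^(56/36) ≈ 0.340198.
Cmin,ss = (D/Vd)·f/(1−f), so D = Cmin,ss·Vd·(1−f)/f.
D = 11 × 115 × (1−f)/f ≈ 11 × 115 × 1.93946 ≈ 2453.42 mg.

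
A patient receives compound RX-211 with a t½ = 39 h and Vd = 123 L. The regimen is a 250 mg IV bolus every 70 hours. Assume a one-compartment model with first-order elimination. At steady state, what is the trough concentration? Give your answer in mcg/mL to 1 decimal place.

k = ln2/t½ = ln2/39 ≈ 0.017773 h⁻¹; fraction remaining f = e^(−kτ) = e^(−0.017773×70) ≈ 0.2882.
Each bolus raises the concentration by D/Vd = 250/123 ≈ 2.033 mcg/mL.
Steady-state trough Cmin,ss = C₀·f/(1−f) ≈ 2.033 × 0.2882/0.7118 ≈ 0.823 mcg/mL.

0.8 mcg/mL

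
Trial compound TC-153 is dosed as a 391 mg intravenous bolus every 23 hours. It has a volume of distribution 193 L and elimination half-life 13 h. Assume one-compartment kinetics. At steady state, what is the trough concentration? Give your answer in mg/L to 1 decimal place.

0.8 mg/L

k = ln2/t½ = ln2/13 ≈ 0.053319 h⁻¹; fraction remaining f = e^(−kτ) = e^(−0.053319×23) ≈ 0.2934.
Accumulation ratio R = 1/(1 − f) ≈ 1/0.7066 ≈ 1.4152.
Single-dose peak C₀ = D/Vd = 391/193 ≈ 2.026 mg/L.
Cmax,ss = C₀/(1 − f) ≈ 2.026/0.7066 ≈ 2.867 mg/L.
One interval later, Cmin,ss = Cmax,ss·e^(−kτ) ≈ 2.867 × 0.2934 ≈ 0.841 mg/L.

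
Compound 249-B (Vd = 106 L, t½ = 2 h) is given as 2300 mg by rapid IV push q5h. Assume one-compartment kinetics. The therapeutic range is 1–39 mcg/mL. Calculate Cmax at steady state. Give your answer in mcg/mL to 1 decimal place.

26.4 mcg/mL

Over one 5-h interval, 5/2 ≈ 2.5 half-lives elapse, leaving f ≈ 0.1768 of each dose.
Accumulation ratio R = 1/(1 − f) ≈ 1/0.8232 ≈ 1.2148.
Single-dose peak C₀ = D/Vd = 2300/106 ≈ 21.698 mcg/mL.
Steady-state peak Cmax,ss = C₀·R ≈ 21.698 × 1.2148 ≈ 26.359 mcg/mL.
Peak 26.4 mcg/mL vs MTC 39 mcg/mL: below toxic threshold.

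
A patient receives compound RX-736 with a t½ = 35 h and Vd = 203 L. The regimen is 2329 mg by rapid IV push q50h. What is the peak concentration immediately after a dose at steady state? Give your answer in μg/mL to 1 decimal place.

18.3 μg/mL

k = ln2/t½ = ln2/35 ≈ 0.019804 h⁻¹; fraction remaining f = e^(−kτ) = e^(−0.019804×50) ≈ 0.3715.
Accumulation ratio R = 1/(1 − f) ≈ 1/0.6285 ≈ 1.5911.
Each bolus raises the concentration by D/Vd = 2329/203 ≈ 11.473 μg/mL.
Steady-state peak Cmax,ss = C₀·R ≈ 11.473 × 1.5911 ≈ 18.255 μg/mL.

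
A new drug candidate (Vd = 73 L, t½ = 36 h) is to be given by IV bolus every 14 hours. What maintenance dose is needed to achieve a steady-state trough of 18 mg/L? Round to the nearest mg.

τ/t½ = 14/36 ≈ 0.38889, so f = (1/2)^(14/36) ≈ 0.763718.
Cmin,ss = (D/Vd)·f/(1−f), so D = Cmin,ss·Vd·(1−f)/f.
D = 18 × 73 × (1−f)/f ≈ 18 × 73 × 0.30938 ≈ 406.53 mg.

407 mg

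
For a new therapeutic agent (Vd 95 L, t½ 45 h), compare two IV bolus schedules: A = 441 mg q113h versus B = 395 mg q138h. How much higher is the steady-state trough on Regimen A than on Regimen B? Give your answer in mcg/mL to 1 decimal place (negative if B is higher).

0.4 mcg/mL

Regimen A: f = (1/2)^(113/45) ≈ 0.1754; Cmin,ss = (441/95)·f/(1−f) ≈ 0.987 mcg/mL.
Regimen B: f = (1/2)^(138/45) ≈ 0.1194; Cmin,ss = (395/95)·f/(1−f) ≈ 0.564 mcg/mL.
Difference ≈ 0.987 − 0.564 ≈ 0.423 mcg/mL.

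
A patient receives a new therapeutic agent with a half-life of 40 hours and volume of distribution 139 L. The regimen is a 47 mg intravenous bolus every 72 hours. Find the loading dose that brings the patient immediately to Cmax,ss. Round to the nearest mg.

66 mg

f = (1/2)^(72/40) ≈ 0.287175; accumulation ratio R = 1/(1−f) ≈ 1.40287.
Loading dose to hit Cmax,ss on first dose: D_load = D_maint·R ≈ 47 × 1.40287 ≈ 65.93 mg.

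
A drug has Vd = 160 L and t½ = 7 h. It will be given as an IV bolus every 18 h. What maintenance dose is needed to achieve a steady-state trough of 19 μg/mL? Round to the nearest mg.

τ/t½ = 18/7 ≈ 2.5714, so f = (1/2)^(18/7) ≈ 0.168238.
Cmin,ss = (D/Vd)·f/(1−f), so D = Cmin,ss·Vd·(1−f)/f.
D = 19 × 160 × (1−f)/f ≈ 19 × 160 × 4.94396 ≈ 15029.64 mg.

15030 mg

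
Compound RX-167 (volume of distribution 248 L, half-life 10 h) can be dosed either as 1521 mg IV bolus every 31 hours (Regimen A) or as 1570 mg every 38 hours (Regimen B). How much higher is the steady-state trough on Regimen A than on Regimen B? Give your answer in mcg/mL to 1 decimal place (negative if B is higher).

0.3 mcg/mL

Regimen A: f = (1/2)^(31/10) ≈ 0.1166; Cmin,ss = (1521/248)·f/(1−f) ≈ 0.810 mcg/mL.
Regimen B: f = (1/2)^(38/10) ≈ 0.0718; Cmin,ss = (1570/248)·f/(1−f) ≈ 0.490 mcg/mL.
Difference ≈ 0.810 − 0.490 ≈ 0.320 mcg/mL.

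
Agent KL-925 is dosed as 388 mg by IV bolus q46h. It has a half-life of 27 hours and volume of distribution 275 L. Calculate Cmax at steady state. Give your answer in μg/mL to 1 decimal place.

2.0 μg/mL

k = ln2/t½ = ln2/27 ≈ 0.025672 h⁻¹; fraction remaining f = e^(−kτ) = e^(−0.025672×46) ≈ 0.3070.
At steady state, accumulation factor R = 1/(1 − e^(−kτ)) ≈ 1.4430.
Each bolus raises the concentration by D/Vd = 388/275 ≈ 1.411 μg/mL.
Steady-state peak Cmax,ss = C₀·R ≈ 1.411 × 1.4430 ≈ 2.036 μg/mL.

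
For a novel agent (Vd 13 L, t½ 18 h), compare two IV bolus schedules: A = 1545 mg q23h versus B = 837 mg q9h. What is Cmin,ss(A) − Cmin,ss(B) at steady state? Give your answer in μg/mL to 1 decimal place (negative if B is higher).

-72.0 μg/mL

Regimen A: f = (1/2)^(23/18) ≈ 0.4124; Cmin,ss = (1545/13)·f/(1−f) ≈ 83.411 μg/mL.
Regimen B: f = (1/2)^(9/18) ≈ 0.7071; Cmin,ss = (837/13)·f/(1−f) ≈ 155.433 μg/mL.
Difference ≈ 83.411 − 155.433 ≈ -72.022 μg/mL.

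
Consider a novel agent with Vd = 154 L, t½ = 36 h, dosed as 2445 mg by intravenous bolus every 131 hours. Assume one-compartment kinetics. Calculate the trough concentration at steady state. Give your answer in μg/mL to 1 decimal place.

1.4 μg/mL

Over one 131-h interval, 131/36 ≈ 3.6389 half-lives elapse, leaving f ≈ 0.0803 of each dose.
Accumulation ratio R = 1/(1 − f) ≈ 1/0.9197 ≈ 1.0873.
Single-dose peak C₀ = D/Vd = 2445/154 ≈ 15.877 μg/mL.
Steady-state peak Cmax,ss = C₀·R ≈ 15.877 × 1.0873 ≈ 17.263 μg/mL.
Steady-state trough Cmin,ss = Cmax,ss·f ≈ 17.263 × 0.0803 ≈ 1.386 μg/mL.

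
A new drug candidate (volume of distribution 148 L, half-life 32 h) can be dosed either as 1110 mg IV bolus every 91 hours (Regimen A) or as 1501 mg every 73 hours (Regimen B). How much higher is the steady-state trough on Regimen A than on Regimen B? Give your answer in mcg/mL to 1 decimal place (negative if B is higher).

Regimen A: f = (1/2)^(91/32) ≈ 0.1393; Cmin,ss = (1110/148)·f/(1−f) ≈ 1.214 mcg/mL.
Regimen B: f = (1/2)^(73/32) ≈ 0.2057; Cmin,ss = (1501/148)·f/(1−f) ≈ 2.626 mcg/mL.
Difference ≈ 1.214 − 2.626 ≈ -1.412 mcg/mL.

-1.4 mcg/mL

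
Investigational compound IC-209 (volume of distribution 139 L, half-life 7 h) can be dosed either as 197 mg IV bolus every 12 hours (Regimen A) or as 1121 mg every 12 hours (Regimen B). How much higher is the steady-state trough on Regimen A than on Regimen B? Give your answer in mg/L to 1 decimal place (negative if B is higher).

-2.9 mg/L

Regimen A: f = (1/2)^(12/7) ≈ 0.3048; Cmin,ss = (197/139)·f/(1−f) ≈ 0.621 mg/L.
Regimen B: f = (1/2)^(12/7) ≈ 0.3048; Cmin,ss = (1121/139)·f/(1−f) ≈ 3.536 mg/L.
Difference ≈ 0.621 − 3.536 ≈ -2.915 mg/L.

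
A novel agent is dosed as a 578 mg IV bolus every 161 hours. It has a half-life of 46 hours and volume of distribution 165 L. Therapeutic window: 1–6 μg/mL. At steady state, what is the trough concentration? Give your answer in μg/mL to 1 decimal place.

0.3 μg/mL

k = ln2/t½ = ln2/46 ≈ 0.015068 h⁻¹; fraction remaining f = e^(−kτ) = e^(−0.015068×161) ≈ 0.0884.
Accumulation ratio R = 1/(1 − f) ≈ 1/0.9116 ≈ 1.0970.
Single-dose peak C₀ = D/Vd = 578/165 ≈ 3.503 μg/mL.
Steady-state peak Cmax,ss = C₀·R ≈ 3.503 × 1.0970 ≈ 3.843 μg/mL.
Steady-state trough Cmin,ss = Cmax,ss·f ≈ 3.843 × 0.0884 ≈ 0.340 μg/mL.
Trough 0.3 μg/mL vs MEC 1 μg/mL: subtherapeutic.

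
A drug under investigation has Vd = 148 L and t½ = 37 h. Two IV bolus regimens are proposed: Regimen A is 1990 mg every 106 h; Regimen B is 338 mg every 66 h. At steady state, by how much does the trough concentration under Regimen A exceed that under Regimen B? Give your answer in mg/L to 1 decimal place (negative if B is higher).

Regimen A: f = (1/2)^(106/37) ≈ 0.1373; Cmin,ss = (1990/148)·f/(1−f) ≈ 2.140 mg/L.
Regimen B: f = (1/2)^(66/37) ≈ 0.2904; Cmin,ss = (338/148)·f/(1−f) ≈ 0.935 mg/L.
Difference ≈ 2.140 − 0.935 ≈ 1.205 mg/L.

1.2 mg/L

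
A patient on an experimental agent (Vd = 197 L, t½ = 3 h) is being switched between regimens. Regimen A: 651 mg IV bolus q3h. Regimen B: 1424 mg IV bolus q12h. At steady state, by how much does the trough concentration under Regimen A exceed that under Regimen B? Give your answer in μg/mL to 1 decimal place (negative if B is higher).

Regimen A: f = (1/2)^(3/3) ≈ 0.5000; Cmin,ss = (651/197)·f/(1−f) ≈ 3.305 μg/mL.
Regimen B: f = (1/2)^(12/3) ≈ 0.0625; Cmin,ss = (1424/197)·f/(1−f) ≈ 0.482 μg/mL.
Difference ≈ 3.305 − 0.482 ≈ 2.823 μg/mL.

2.8 μg/mL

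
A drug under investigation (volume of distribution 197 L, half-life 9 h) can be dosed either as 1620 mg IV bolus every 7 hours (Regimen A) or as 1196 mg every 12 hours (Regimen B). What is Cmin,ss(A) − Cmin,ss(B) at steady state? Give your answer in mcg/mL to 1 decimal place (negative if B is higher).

7.5 mcg/mL

Regimen A: f = (1/2)^(7/9) ≈ 0.5833; Cmin,ss = (1620/197)·f/(1−f) ≈ 11.511 mcg/mL.
Regimen B: f = (1/2)^(12/9) ≈ 0.3969; Cmin,ss = (1196/197)·f/(1−f) ≈ 3.995 mcg/mL.
Difference ≈ 11.511 − 3.995 ≈ 7.516 mcg/mL.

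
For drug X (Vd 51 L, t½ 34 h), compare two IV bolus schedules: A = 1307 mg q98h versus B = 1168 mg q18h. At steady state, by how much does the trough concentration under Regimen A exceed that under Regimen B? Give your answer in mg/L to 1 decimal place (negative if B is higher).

Regimen A: f = (1/2)^(98/34) ≈ 0.1356; Cmin,ss = (1307/51)·f/(1−f) ≈ 4.020 mg/L.
Regimen B: f = (1/2)^(18/34) ≈ 0.6928; Cmin,ss = (1168/51)·f/(1−f) ≈ 51.649 mg/L.
Difference ≈ 4.020 − 51.649 ≈ -47.629 mg/L.

-47.6 mg/L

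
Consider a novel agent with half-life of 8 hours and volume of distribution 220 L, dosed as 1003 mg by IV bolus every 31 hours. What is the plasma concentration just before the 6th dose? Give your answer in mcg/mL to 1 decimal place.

f = (1/2)^(τ/t½) = (1/2)^(31/8) ≈ 0.0682.
C₀ = D/Vd = 1003/220 ≈ 4.559 mcg/mL.
Before the 6th dose, 5 doses have been given. Superposition: Cmin = C₀·(f + f² + … + f^5).
≈ 4.559 × (0.0682 + 0.0047 + 0.0003 + 0.0000 + 0.0000) ≈ 4.559 × 0.0732 ≈ 0.334 mcg/mL.

0.3 mcg/mL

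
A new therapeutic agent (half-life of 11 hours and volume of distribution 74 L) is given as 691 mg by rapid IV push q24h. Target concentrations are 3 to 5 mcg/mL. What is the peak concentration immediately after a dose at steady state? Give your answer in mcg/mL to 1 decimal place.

12.0 mcg/mL

Over one 24-h interval, 24/11 ≈ 2.1818 half-lives elapse, leaving f ≈ 0.2204 of each dose.
At steady state, accumulation factor R = 1/(1 − e^(−kτ)) ≈ 1.2827.
Single-dose peak C₀ = D/Vd = 691/74 ≈ 9.338 mcg/mL.
Cmax,ss = C₀/(1 − f) ≈ 9.338/0.7796 ≈ 11.978 mcg/mL.
Peak 12.0 mcg/mL vs MTC 5 mcg/mL: exceeds toxic threshold.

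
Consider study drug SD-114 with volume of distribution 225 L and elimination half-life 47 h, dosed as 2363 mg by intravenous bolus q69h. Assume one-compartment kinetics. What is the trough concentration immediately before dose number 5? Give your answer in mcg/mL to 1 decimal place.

5.8 mcg/mL

f = (1/2)^(τ/t½) = (1/2)^(69/47) ≈ 0.3615.
C₀ = D/Vd = 2363/225 ≈ 10.502 mcg/mL.
Before the 5th dose, 4 doses have been given. Superposition: Cmin = C₀·(f + f² + … + f^4).
≈ 10.502 × (0.3615 + 0.1307 + 0.0472 + 0.0171) ≈ 10.502 × 0.5565 ≈ 5.844 mcg/mL.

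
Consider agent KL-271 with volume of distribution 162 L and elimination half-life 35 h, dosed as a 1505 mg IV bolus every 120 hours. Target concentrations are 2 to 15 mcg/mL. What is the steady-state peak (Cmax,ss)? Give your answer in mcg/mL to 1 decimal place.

k = ln2/t½ = ln2/35 ≈ 0.019804 h⁻¹; fraction remaining f = e^(−kτ) = e^(−0.019804×120) ≈ 0.0929.
At steady state, accumulation factor R = 1/(1 − e^(−kτ)) ≈ 1.1024.
Single-dose peak C₀ = D/Vd = 1505/162 ≈ 9.290 mcg/mL.
Steady-state peak Cmax,ss = C₀·R ≈ 9.290 × 1.1024 ≈ 10.241 mcg/mL.
Peak 10.2 mcg/mL vs MTC 15 mcg/mL: below toxic threshold.

10.2 mcg/mL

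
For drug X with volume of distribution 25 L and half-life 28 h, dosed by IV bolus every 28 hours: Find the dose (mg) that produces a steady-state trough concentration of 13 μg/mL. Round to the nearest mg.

τ/t½ = 28/28 ≈ 1, so f = (1/2)^(28/28) ≈ 0.500000.
Cmin,ss = (D/Vd)·f/(1−f), so D = Cmin,ss·Vd·(1−f)/f.
D = 13 × 25 × (1−f)/f ≈ 13 × 25 × 1.00000 ≈ 325.00 mg.

325 mg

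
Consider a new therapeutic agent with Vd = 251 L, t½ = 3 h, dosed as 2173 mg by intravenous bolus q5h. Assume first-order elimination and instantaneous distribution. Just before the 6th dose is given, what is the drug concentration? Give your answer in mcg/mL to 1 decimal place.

4.0 mcg/mL

f = (1/2)^(τ/t½) = (1/2)^(5/3) ≈ 0.3150.
C₀ = D/Vd = 2173/251 ≈ 8.657 mcg/mL.
Before the 6th dose, 5 doses have been given. Superposition: Cmin = C₀·(f + f² + … + f^5).
≈ 8.657 × (0.3150 + 0.0992 + 0.0313 + 0.0098 + 0.0031) ≈ 8.657 × 0.4584 ≈ 3.968 mcg/mL.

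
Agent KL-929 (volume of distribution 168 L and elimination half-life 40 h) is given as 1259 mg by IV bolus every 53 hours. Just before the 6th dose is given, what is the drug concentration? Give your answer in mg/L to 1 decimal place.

f = (1/2)^(τ/t½) = (1/2)^(53/40) ≈ 0.3991.
C₀ = D/Vd = 1259/168 ≈ 7.494 mg/L.
Before the 6th dose, 5 doses have been given. Superposition: Cmin = C₀·(f + f² + … + f^5).
≈ 7.494 × (0.3991 + 0.1593 + 0.0636 + 0.0254 + 0.0101) ≈ 7.494 × 0.6575 ≈ 4.927 mg/L.

4.9 mg/L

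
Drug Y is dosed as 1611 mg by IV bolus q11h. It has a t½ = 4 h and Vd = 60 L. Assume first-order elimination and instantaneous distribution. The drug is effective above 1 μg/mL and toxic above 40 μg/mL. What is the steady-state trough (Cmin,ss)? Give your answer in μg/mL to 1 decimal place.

Over one 11-h interval, 11/4 ≈ 2.75 half-lives elapse, leaving f ≈ 0.1487 of each dose.
Accumulation ratio R = 1/(1 − f) ≈ 1/0.8513 ≈ 1.1747.
Each bolus raises the concentration by D/Vd = 1611/60 ≈ 26.850 μg/mL.
Steady-state peak Cmax,ss = C₀·R ≈ 26.850 × 1.1747 ≈ 31.541 μg/mL.
Steady-state trough Cmin,ss = Cmax,ss·f ≈ 31.541 × 0.1487 ≈ 4.690 μg/mL.
Trough 4.7 μg/mL vs MEC 1 μg/mL: adequate.

4.7 μg/mL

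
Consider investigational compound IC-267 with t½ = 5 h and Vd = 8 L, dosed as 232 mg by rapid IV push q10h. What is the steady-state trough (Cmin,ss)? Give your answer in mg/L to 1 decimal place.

τ = 10 h = 2 half-lives, so f = (1/2)^2 = 0.25.
At steady state, R = 1/(1 − 0.25) = 4/3.
Single-dose peak C₀ = D/Vd = 232/8 = 29 mg/L.
Steady-state peak Cmax,ss = C₀·R = 29 × 4/3 ≈ 38.667 mg/L.
Steady-state trough Cmin,ss = Cmax,ss·f ≈ 38.667 × 0.25 ≈ 9.667 mg/L.

9.7 mg/L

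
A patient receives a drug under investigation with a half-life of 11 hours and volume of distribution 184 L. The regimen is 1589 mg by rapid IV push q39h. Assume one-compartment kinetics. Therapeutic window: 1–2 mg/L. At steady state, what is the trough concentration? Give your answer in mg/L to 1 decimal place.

τ/t½ = 39/11 ≈ 3.5455, so fraction remaining f = (1/2)^(39/11) ≈ 0.0856.
Single-dose peak C₀ = D/Vd = 1589/184 ≈ 8.636 mg/L.
Steady-state trough Cmin,ss = C₀·f/(1−f) ≈ 8.636 × 0.0856/0.9144 ≈ 0.808 mg/L.
Trough 0.8 mg/L vs MEC 1 mg/L: subtherapeutic.

0.8 mg/L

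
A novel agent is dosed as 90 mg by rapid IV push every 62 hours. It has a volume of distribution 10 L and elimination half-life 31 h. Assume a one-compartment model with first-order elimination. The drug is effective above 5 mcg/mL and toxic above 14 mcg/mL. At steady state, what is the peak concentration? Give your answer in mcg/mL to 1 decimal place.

12.0 mcg/mL

The dosing interval is 2 half-lives, so f = 2^(−2) = 0.25.
Accumulation ratio R = 1/(1 − f) = 1/0.75 = 4/3.
Single-dose peak C₀ = D/Vd = 90/10 = 9 mcg/mL.
Steady-state peak Cmax,ss = C₀·R = 9 × 4/3 ≈ 12.000 mcg/mL.
Peak 12.0 mcg/mL vs MTC 14 mcg/mL: below toxic threshold.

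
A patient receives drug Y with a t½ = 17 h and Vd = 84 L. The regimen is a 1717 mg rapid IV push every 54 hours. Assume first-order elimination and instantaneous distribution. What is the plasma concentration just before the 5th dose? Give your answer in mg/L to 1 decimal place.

f = (1/2)^(τ/t½) = (1/2)^(54/17) ≈ 0.1106.
C₀ = D/Vd = 1717/84 ≈ 20.440 mg/L.
Before the 5th dose, 4 doses have been given. Superposition: Cmin = C₀·(f + f² + … + f^4).
≈ 20.440 × (0.1106 + 0.0122 + 0.0014 + 0.0001) ≈ 20.440 × 0.1243 ≈ 2.541 mg/L.

2.5 mg/L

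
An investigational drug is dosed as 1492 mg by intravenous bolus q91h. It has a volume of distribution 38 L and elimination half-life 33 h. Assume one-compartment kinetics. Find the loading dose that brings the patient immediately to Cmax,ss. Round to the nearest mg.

1751 mg

f = (1/2)^(91/33) ≈ 0.147872; accumulation ratio R = 1/(1−f) ≈ 1.17353.
Loading dose to hit Cmax,ss on first dose: D_load = D_maint·R ≈ 1492 × 1.17353 ≈ 1750.91 mg.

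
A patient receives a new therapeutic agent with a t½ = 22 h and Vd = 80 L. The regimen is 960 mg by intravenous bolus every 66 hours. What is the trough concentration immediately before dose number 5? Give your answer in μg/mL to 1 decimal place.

1.7 μg/mL

f = (1/2)^(τ/t½) = (1/2)^(66/22) ≈ 0.1250.
C₀ = D/Vd = 960/80 ≈ 12.000 μg/mL.
Before the 5th dose, 4 doses have been given. Superposition: Cmin = C₀·(f + f² + … + f^4).
≈ 12.000 × (0.1250 + 0.0156 + 0.0020 + 0.0002) ≈ 12.000 × 0.1428 ≈ 1.714 μg/mL.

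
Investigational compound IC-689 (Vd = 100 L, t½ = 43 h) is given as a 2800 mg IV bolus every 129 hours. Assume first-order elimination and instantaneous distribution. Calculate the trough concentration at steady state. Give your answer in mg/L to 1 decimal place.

4.0 mg/L

τ = 129 h = 3 half-lives, so f = (1/2)^3 = 0.125.
Accumulation ratio R = 1/(1 − f) = 1/0.875 = 8/7.
Single-dose peak C₀ = D/Vd = 2800/100 = 28 mg/L.
Steady-state peak Cmax,ss = C₀·R = 28 × 8/7 ≈ 32.000 mg/L.
Steady-state trough Cmin,ss = Cmax,ss·f ≈ 32.000 × 0.125 ≈ 4.000 mg/L.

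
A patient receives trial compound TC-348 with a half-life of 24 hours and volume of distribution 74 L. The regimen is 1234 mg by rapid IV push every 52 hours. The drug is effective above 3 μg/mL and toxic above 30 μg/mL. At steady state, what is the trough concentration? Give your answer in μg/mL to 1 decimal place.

4.8 μg/mL

τ/t½ = 52/24 ≈ 2.1667, so fraction remaining f = (1/2)^(52/24) ≈ 0.2227.
At steady state, accumulation factor R = 1/(1 − e^(−kτ)) ≈ 1.2865.
Single-dose peak C₀ = D/Vd = 1234/74 ≈ 16.676 μg/mL.
Steady-state peak Cmax,ss = C₀·R ≈ 16.676 × 1.2865 ≈ 21.454 μg/mL.
One interval later, Cmin,ss = Cmax,ss·e^(−kτ) ≈ 21.454 × 0.2227 ≈ 4.778 μg/mL.
Trough 4.8 μg/mL vs MEC 3 μg/mL: adequate.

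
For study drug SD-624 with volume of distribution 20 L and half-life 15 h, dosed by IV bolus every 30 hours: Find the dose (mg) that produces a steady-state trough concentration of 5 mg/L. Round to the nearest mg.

300 mg

τ/t½ = 30/15 ≈ 2, so f = (1/2)^(30/15) ≈ 0.250000.
Cmin,ss = (D/Vd)·f/(1−f), so D = Cmin,ss·Vd·(1−f)/f.
D = 5 × 20 × (1−f)/f ≈ 5 × 20 × 3.00000 ≈ 300.00 mg.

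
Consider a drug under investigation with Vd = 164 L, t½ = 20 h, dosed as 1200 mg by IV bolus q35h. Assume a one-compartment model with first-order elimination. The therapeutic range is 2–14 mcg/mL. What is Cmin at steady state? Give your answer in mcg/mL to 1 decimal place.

k = ln2/t½ = ln2/20 ≈ 0.034657 h⁻¹; fraction remaining f = e^(−kτ) = e^(−0.034657×35) ≈ 0.2973.
Single-dose peak C₀ = D/Vd = 1200/164 ≈ 7.317 mcg/mL.
Steady-state trough Cmin,ss = C₀·f/(1−f) ≈ 7.317 × 0.2973/0.7027 ≈ 3.096 mcg/mL.
Trough 3.1 mcg/mL vs MEC 2 mcg/mL: adequate.

3.1 mcg/mL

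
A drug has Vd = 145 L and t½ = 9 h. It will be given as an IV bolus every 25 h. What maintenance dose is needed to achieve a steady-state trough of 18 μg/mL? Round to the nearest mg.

τ/t½ = 25/9 ≈ 2.7778, so f = (1/2)^(25/9) ≈ 0.145816.
Cmin,ss = (D/Vd)·f/(1−f), so D = Cmin,ss·Vd·(1−f)/f.
D = 18 × 145 × (1−f)/f ≈ 18 × 145 × 5.85796 ≈ 15289.28 mg.

15289 mg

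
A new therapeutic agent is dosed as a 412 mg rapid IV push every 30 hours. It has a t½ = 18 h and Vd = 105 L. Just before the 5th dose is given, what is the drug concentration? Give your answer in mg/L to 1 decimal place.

f = (1/2)^(τ/t½) = (1/2)^(30/18) ≈ 0.3150.
C₀ = D/Vd = 412/105 ≈ 3.924 mg/L.
Before the 5th dose, 4 doses have been given. Superposition: Cmin = C₀·(f + f² + … + f^4).
≈ 3.924 × (0.3150 + 0.0992 + 0.0313 + 0.0098) ≈ 3.924 × 0.4553 ≈ 1.787 mg/L.

1.8 mg/L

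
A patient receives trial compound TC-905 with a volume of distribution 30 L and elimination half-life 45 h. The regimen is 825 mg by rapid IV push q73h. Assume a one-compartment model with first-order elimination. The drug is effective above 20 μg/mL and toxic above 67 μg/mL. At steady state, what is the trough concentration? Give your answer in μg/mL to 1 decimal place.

τ/t½ = 73/45 ≈ 1.6222, so fraction remaining f = (1/2)^(73/45) ≈ 0.3248.
Each bolus raises the concentration by D/Vd = 825/30 ≈ 27.500 μg/mL.
Steady-state trough Cmin,ss = C₀·f/(1−f) ≈ 27.500 × 0.3248/0.6752 ≈ 13.229 μg/mL.
Trough 13.2 μg/mL vs MEC 20 μg/mL: subtherapeutic.

13.2 μg/mL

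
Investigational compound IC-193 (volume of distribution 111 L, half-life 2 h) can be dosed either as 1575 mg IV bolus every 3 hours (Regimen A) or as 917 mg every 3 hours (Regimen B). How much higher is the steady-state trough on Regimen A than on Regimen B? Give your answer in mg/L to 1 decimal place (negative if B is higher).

Regimen A: f = (1/2)^(3/2) ≈ 0.3536; Cmin,ss = (1575/111)·f/(1−f) ≈ 7.762 mg/L.
Regimen B: f = (1/2)^(3/2) ≈ 0.3536; Cmin,ss = (917/111)·f/(1−f) ≈ 4.519 mg/L.
Difference ≈ 7.762 − 4.519 ≈ 3.243 mg/L.

3.2 mg/L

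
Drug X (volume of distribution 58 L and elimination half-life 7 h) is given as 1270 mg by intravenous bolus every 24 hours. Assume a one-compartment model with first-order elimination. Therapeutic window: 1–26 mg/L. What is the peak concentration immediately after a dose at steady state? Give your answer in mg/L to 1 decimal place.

Over one 24-h interval, 24/7 ≈ 3.4286 half-lives elapse, leaving f ≈ 0.0929 of each dose.
Accumulation ratio R = 1/(1 − f) ≈ 1/0.9071 ≈ 1.1024.
Single-dose peak C₀ = D/Vd = 1270/58 ≈ 21.897 mg/L.
Steady-state peak Cmax,ss = C₀·R ≈ 21.897 × 1.1024 ≈ 24.139 mg/L.
Peak 24.1 mg/L vs MTC 26 mg/L: below toxic threshold.

24.1 mg/L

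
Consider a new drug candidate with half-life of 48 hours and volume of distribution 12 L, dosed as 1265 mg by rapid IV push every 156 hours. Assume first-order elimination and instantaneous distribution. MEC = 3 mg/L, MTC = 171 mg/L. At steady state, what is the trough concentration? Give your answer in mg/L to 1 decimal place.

12.4 mg/L

k = ln2/t½ = ln2/48 ≈ 0.014441 h⁻¹; fraction remaining f = e^(−kτ) = e^(−0.014441×156) ≈ 0.1051.
Accumulation ratio R = 1/(1 − f) ≈ 1/0.8949 ≈ 1.1174.
Single-dose peak C₀ = D/Vd = 1265/12 ≈ 105.417 mg/L.
Steady-state peak Cmax,ss = C₀·R ≈ 105.417 × 1.1174 ≈ 117.793 mg/L.
One interval later, Cmin,ss = Cmax,ss·e^(−kτ) ≈ 117.793 × 0.1051 ≈ 12.380 mg/L.
Trough 12.4 mg/L vs MEC 3 mg/L: adequate.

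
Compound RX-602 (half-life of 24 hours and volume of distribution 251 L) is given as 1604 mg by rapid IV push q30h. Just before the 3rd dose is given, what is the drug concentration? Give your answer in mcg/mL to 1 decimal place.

3.8 mcg/mL

f = (1/2)^(τ/t½) = (1/2)^(30/24) ≈ 0.4204.
C₀ = D/Vd = 1604/251 ≈ 6.390 mcg/mL.
Before the 3rd dose, 2 doses have been given. Superposition: Cmin = C₀·(f + f²).
≈ 6.390 × (0.4204 + 0.1767) ≈ 6.390 × 0.5971 ≈ 3.815 mcg/mL.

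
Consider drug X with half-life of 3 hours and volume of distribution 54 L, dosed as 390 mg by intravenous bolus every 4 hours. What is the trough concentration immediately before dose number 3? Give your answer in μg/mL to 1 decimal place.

f = (1/2)^(τ/t½) = (1/2)^(4/3) ≈ 0.3969.
C₀ = D/Vd = 390/54 ≈ 7.222 μg/mL.
Before the 3rd dose, 2 doses have been given. Superposition: Cmin = C₀·(f + f²).
≈ 7.222 × (0.3969 + 0.1575) ≈ 7.222 × 0.5544 ≈ 4.004 μg/mL.

4.0 μg/mL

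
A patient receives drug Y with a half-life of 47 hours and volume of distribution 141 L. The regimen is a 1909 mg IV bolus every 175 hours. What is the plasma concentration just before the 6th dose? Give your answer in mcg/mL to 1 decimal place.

f = (1/2)^(τ/t½) = (1/2)^(175/47) ≈ 0.0757.
C₀ = D/Vd = 1909/141 ≈ 13.539 mcg/mL.
Before the 6th dose, 5 doses have been given. Superposition: Cmin = C₀·(f + f² + … + f^5).
≈ 13.539 × (0.0757 + 0.0057 + 0.0004 + 0.0000 + 0.0000) ≈ 13.539 × 0.0818 ≈ 1.107 mcg/mL.

1.1 mcg/mL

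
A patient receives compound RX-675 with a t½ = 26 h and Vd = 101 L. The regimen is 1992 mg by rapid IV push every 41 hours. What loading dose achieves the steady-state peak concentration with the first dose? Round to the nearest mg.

2996 mg

f = (1/2)^(41/26) ≈ 0.335196; accumulation ratio R = 1/(1−f) ≈ 1.50420.
Loading dose to hit Cmax,ss on first dose: D_load = D_maint·R ≈ 1992 × 1.50420 ≈ 2996.37 mg.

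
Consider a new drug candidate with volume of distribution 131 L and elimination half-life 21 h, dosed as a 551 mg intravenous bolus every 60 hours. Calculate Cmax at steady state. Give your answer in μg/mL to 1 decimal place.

4.9 μg/mL

Over one 60-h interval, 60/21 ≈ 2.8571 half-lives elapse, leaving f ≈ 0.1380 of each dose.
At steady state, accumulation factor R = 1/(1 − e^(−kτ)) ≈ 1.1601.
Each bolus raises the concentration by D/Vd = 551/131 ≈ 4.206 μg/mL.
Steady-state peak Cmax,ss = C₀·R ≈ 4.206 × 1.1601 ≈ 4.879 μg/mL.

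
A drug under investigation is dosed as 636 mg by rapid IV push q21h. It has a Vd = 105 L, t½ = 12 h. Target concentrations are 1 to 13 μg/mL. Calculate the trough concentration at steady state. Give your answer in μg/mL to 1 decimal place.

k = ln2/t½ = ln2/12 ≈ 0.057762 h⁻¹; fraction remaining f = e^(−kτ) = e^(−0.057762×21) ≈ 0.2973.
Each bolus raises the concentration by D/Vd = 636/105 ≈ 6.057 μg/mL.
Steady-state trough Cmin,ss = C₀·f/(1−f) ≈ 6.057 × 0.2973/0.7027 ≈ 2.563 μg/mL.
Trough 2.6 μg/mL vs MEC 1 μg/mL: adequate.

2.6 μg/mL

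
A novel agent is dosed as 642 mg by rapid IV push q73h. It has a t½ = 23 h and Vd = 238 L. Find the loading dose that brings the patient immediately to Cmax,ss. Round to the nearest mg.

722 mg

f = (1/2)^(73/23) ≈ 0.110804; accumulation ratio R = 1/(1−f) ≈ 1.12461.
Loading dose to hit Cmax,ss on first dose: D_load = D_maint·R ≈ 642 × 1.12461 ≈ 722.00 mg.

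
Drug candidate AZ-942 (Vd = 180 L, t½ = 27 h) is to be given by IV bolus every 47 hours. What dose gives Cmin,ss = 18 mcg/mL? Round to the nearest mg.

τ/t½ = 47/27 ≈ 1.7407, so f = (1/2)^(47/27) ≈ 0.299216.
Cmin,ss = (D/Vd)·f/(1−f), so D = Cmin,ss·Vd·(1−f)/f.
D = 18 × 180 × (1−f)/f ≈ 18 × 180 × 2.34207 ≈ 7588.31 mg.

7588 mg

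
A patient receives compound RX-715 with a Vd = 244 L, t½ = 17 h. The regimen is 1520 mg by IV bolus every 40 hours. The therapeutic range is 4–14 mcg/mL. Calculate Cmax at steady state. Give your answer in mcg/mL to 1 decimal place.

7.7 mcg/mL

τ/t½ = 40/17 ≈ 2.3529, so fraction remaining f = (1/2)^(40/17) ≈ 0.1957.
Accumulation ratio R = 1/(1 − f) ≈ 1/0.8043 ≈ 1.2433.
Each bolus raises the concentration by D/Vd = 1520/244 ≈ 6.230 mcg/mL.
Steady-state peak Cmax,ss = C₀·R ≈ 6.230 × 1.2433 ≈ 7.746 mcg/mL.
Peak 7.7 mcg/mL vs MTC 14 mcg/mL: below toxic threshold.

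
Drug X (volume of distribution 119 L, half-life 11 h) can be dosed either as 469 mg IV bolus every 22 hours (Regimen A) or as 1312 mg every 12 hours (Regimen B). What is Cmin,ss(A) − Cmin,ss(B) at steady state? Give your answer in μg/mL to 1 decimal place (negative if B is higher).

Regimen A: f = (1/2)^(22/11) ≈ 0.2500; Cmin,ss = (469/119)·f/(1−f) ≈ 1.314 μg/mL.
Regimen B: f = (1/2)^(12/11) ≈ 0.4695; Cmin,ss = (1312/119)·f/(1−f) ≈ 9.757 μg/mL.
Difference ≈ 1.314 − 9.757 ≈ -8.443 μg/mL.

-8.4 μg/mL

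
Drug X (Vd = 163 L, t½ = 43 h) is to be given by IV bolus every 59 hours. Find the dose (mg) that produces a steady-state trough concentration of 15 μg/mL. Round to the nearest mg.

τ/t½ = 59/43 ≈ 1.3721, so f = (1/2)^(59/43) ≈ 0.386330.
Cmin,ss = (D/Vd)·f/(1−f), so D = Cmin,ss·Vd·(1−f)/f.
D = 15 × 163 × (1−f)/f ≈ 15 × 163 × 1.58846 ≈ 3883.78 mg.

3884 mg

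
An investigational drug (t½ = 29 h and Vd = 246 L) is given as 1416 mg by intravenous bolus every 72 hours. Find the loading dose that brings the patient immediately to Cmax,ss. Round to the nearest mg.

f = (1/2)^(72/29) ≈ 0.178902; accumulation ratio R = 1/(1−f) ≈ 1.21788.
Loading dose to hit Cmax,ss on first dose: D_load = D_maint·R ≈ 1416 × 1.21788 ≈ 1724.52 mg.

1725 mg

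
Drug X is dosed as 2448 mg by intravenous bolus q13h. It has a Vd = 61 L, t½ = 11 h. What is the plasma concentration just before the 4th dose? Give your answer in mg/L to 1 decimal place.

28.9 mg/L

f = (1/2)^(τ/t½) = (1/2)^(13/11) ≈ 0.4408.
C₀ = D/Vd = 2448/61 ≈ 40.131 mg/L.
Before the 4th dose, 3 doses have been given. Superposition: Cmin = C₀·(f + f² + … + f^3).
≈ 40.131 × (0.4408 + 0.1943 + 0.0856) ≈ 40.131 × 0.7207 ≈ 28.922 mg/L.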